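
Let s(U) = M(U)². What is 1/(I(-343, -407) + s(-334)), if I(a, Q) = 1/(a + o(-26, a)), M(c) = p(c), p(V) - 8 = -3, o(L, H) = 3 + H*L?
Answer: 8578/214451 ≈ 0.040000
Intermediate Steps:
p(V) = 5 (p(V) = 8 - 3 = 5)
M(c) = 5
I(a, Q) = 1/(3 - 25*a) (I(a, Q) = 1/(a + (3 + a*(-26))) = 1/(a + (3 - 26*a)) = 1/(3 - 25*a))
s(U) = 25 (s(U) = 5² = 25)
1/(I(-343, -407) + s(-334)) = 1/(1/(3 - 25*(-343)) + 25) = 1/(1/(3 + 8575) + 25) = 1/(1/8578 + 25) = 1/(214451/8578) = 8578/214451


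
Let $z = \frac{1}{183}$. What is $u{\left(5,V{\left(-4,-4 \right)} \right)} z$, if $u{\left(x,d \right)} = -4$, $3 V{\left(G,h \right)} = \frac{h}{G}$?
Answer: $- \frac{4}{183} \approx -0.021858$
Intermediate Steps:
$V{\left(G,h \right)} = \frac{h}{3 G}$ ($V{\left(G,h \right)} = \frac{h \frac{1}{G}}{3} = \frac{h}{3 G}$)
$z = \frac{1}{183} \approx 0.0054645$
$u{\left(5,V{\left(-4,-4 \right)} \right)} z = \left(-4\right) \frac{1}{183} = - \frac{4}{183}$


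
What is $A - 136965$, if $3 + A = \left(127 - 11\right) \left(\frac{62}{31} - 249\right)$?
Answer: $-165620$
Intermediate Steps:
$A = -28655$ ($A = -3 + \left(127 - 11\right) \left(\frac{62}{31} - 249\right) = -3 + 116 \left(62 \cdot \frac{1}{31} - 249\right) = -3 + 116 \left(2 - 249\right) = -3 + 116 \left(-247\right) = -3 - 28652 = -28655$)
$A - 136965 = -28655 - 136965 = -165620$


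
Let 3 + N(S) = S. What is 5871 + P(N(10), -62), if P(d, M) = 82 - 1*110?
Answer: 5843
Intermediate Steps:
N(S) = -3 + S
P(d, M) = -28 (P(d, M) = 82 - 110 = -28)
5871 + P(N(10), -62) = 5871 - 28 = 5843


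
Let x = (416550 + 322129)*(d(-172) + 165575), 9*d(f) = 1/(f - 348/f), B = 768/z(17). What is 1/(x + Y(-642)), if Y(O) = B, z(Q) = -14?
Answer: 460467/56318233712021192 ≈ 8.1762e-12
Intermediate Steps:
B = -384/7 (B = 768/(-14) = 768*(-1/14) = -384/7 ≈ -54.857)
d(f) = 1/(9*(f - 348/f))
Y(O) = -384/7
x = 8045461962468728/65781 (x = (416550 + 322129)*((⅑)*(-172)/(-348 + (-172)²) + 165575) = 738679*((⅑)*(-172)/(-348 + 29584) + 165575) = 738679*((⅑)*(-172)/29236 + 165575) = 738679*((⅑)*(-172)*(1/29236) + 165575) = 738679*(-43/65781 + 165575) = 738679*(10891689032/65781) = 8045461962468728/65781 ≈ 1.2231e+11)
1/(x + Y(-642)) = 1/(8045461962468728/65781 - 384/7) = 1/(56318233712021192/460467) = 460467/56318233712021192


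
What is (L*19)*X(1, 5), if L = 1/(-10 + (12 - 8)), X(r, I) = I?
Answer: -95/6 ≈ -15.833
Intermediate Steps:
L = -⅙ (L = 1/(-10 + 4) = 1/(-6) = -⅙ ≈ -0.16667)
(L*19)*X(1, 5) = -⅙*19*5 = -19/6*5 = -95/6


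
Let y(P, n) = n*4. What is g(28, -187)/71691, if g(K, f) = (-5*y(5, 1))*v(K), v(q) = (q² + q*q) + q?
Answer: -10640/23897 ≈ -0.44524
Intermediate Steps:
v(q) = q + 2*q² (v(q) = (q² + q²) + q = 2*q² + q = q + 2*q²)
y(P, n) = 4*n
g(K, f) = -20*K*(1 + 2*K) (g(K, f) = (-20)*(K*(1 + 2*K)) = (-5*4)*(K*(1 + 2*K)) = -20*K*(1 + 2*K))
g(28, -187)/71691 = -20*28*(1 + 2*28)/71691 = -20*28*(1 + 56)*(1/71691) = -20*28*57*(1/71691) = -31920*1/71691 = -10640/23897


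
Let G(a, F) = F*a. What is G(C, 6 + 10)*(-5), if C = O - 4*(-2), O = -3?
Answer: -400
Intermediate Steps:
C = 5 (C = -3 - 4*(-2) = -3 + 8 = 5)
G(C, 6 + 10)*(-5) = ((6 + 10)*5)*(-5) = (16*5)*(-5) = 80*(-5) = -400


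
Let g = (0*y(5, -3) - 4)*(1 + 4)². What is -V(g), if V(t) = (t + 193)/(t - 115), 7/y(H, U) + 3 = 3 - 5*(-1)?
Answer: 93/215 ≈ 0.43256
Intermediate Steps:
y(H, U) = 7/5 (y(H, U) = 7/(-3 + (3 - 5*(-1))) = 7/(-3 + (3 + 5)) = 7/(-3 + 8) = 7/5)
g = -100 (g = (0*(7/5) - 4)*(1 + 4)² = (0 - 4)*5² = -4*25 = -100)
V(t) = (193 + t)/(-115 + t)
-V(g) = -(193 - 100)/(-115 - 100) = -93/(-215) = -(-1)*93/215 = -1*(-93/215) = 93/215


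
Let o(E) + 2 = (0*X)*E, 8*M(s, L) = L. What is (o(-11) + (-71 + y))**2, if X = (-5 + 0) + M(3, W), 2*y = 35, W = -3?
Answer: 12321/4 ≈ 3080.3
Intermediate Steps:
M(s, L) = L/8
y = 35/2 (y = (1/2)*35 = 35/2 ≈ 17.500)
X = -43/8 (X = (-5 + 0) + (1/8)*(-3) = -5 - 3/8 = -43/8 ≈ -5.3750)
o(E) = -2 (o(E) = -2 + (0*(-43/8))*E = -2 + 0*E = -2 + 0 = -2)
(o(-11) + (-71 + y))**2 = (-2 + (-71 + 35/2))**2 = (-2 - 107/2)**2 = (-111/2)**2 = 12321/4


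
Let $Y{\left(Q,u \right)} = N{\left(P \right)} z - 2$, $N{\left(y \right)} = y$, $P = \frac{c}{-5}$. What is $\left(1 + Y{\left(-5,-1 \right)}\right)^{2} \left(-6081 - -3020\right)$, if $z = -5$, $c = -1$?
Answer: $-12244$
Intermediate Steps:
$P = \frac{1}{5}$ ($P = - \frac{1}{-5} = \left(-1\right) \left(- \frac{1}{5}\right) = \frac{1}{5} \approx 0.2$)
$Y{\left(Q,u \right)} = -3$ ($Y{\left(Q,u \right)} = \frac{1}{5} \left(-5\right) - 2 = -1 - 2 = -3$)
$\left(1 + Y{\left(-5,-1 \right)}\right)^{2} \left(-6081 - -3020\right) = \left(1 - 3\right)^{2} \left(-6081 - -3020\right) = \left(-2\right)^{2} \left(-6081 + 3020\right) = 4 \left(-3061\right) = -12244$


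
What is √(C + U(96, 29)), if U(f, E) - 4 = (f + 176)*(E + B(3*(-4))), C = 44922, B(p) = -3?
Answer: √51998 ≈ 228.03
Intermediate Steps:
U(f, E) = 4 + (-3 + E)*(176 + f) (U(f, E) = 4 + (f + 176)*(E - 3) = 4 + (176 + f)*(-3 + E) = 4 + (-3 + E)*(176 + f))
√(C + U(96, 29)) = √(44922 + (-524 - 3*96 + 176*29 + 29*96)) = √(44922 + (-524 - 288 + 5104 + 2784)) = √(44922 + 7076) = √51998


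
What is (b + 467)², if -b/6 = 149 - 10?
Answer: 134689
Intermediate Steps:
b = -834 (b = -6*(149 - 10) = -6*139 = -834)
(b + 467)² = (-834 + 467)² = (-367)² = 134689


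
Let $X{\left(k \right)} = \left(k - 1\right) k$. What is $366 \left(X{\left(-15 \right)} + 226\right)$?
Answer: $170556$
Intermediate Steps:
$X{\left(k \right)} = k \left(-1 + k\right)$ ($X{\left(k \right)} = \left(-1 + k\right) k = k \left(-1 + k\right)$)
$366 \left(X{\left(-15 \right)} + 226\right) = 366 \left(- 15 \left(-1 - 15\right) + 226\right) = 366 \left(\left(-15\right) \left(-16\right) + 226\right) = 366 \left(240 + 226\right) = 366 \cdot 466 = 170556$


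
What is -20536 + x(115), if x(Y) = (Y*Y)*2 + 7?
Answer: 5921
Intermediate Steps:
x(Y) = 7 + 2*Y**2 (x(Y) = Y**2*2 + 7 = 2*Y**2 + 7 = 7 + 2*Y**2)
-20536 + x(115) = -20536 + (7 + 2*115**2) = -20536 + (7 + 2*13225) = -20536 + (7 + 26450) = -20536 + 26457 = 5921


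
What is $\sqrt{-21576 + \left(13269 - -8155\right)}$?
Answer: $2 i \sqrt{38} \approx 12.329 i$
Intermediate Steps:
$\sqrt{-21576 + \left(13269 - -8155\right)} = \sqrt{-21576 + \left(13269 + 8155\right)} = \sqrt{-21576 + 21424} = \sqrt{-152} = 2 i \sqrt{38}$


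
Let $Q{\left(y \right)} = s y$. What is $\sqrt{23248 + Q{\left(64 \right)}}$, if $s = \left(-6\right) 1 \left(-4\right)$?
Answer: $4 \sqrt{1549} \approx 157.43$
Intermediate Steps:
$s = 24$ ($s = \left(-6\right) \left(-4\right) = 24$)
$Q{\left(y \right)} = 24 y$
$\sqrt{23248 + Q{\left(64 \right)}} = \sqrt{23248 + 24 \cdot 64} = \sqrt{23248 + 1536} = \sqrt{24784} = 4 \sqrt{1549}$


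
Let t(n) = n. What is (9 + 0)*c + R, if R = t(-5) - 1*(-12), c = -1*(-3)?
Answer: 34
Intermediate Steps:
c = 3
R = 7 (R = -5 - 1*(-12) = -5 + 12 = 7)
(9 + 0)*c + R = (9 + 0)*3 + 7 = 9*3 + 7 = 27 + 7 = 34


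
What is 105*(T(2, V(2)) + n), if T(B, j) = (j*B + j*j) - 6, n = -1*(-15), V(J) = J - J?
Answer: 945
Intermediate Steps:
V(J) = 0
n = 15
T(B, j) = -6 + j² + B*j (T(B, j) = (B*j + j²) - 6 = (j² + B*j) - 6 = -6 + j² + B*j)
105*(T(2, V(2)) + n) = 105*((-6 + 0² + 2*0) + 15) = 105*((-6 + 0 + 0) + 15) = 105*(-6 + 15) = 105*9 = 945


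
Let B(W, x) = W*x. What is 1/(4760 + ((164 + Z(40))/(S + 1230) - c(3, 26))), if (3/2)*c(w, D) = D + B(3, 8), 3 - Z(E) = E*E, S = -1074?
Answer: 52/245309 ≈ 0.00021198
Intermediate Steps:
Z(E) = 3 - E² (Z(E) = 3 - E*E = 3 - E²)
c(w, D) = 16 + 2*D/3 (c(w, D) = 2*(D + 3*8)/3 = 2*(D + 24)/3 = 2*(24 + D)/3 = 16 + 2*D/3)
1/(4760 + ((164 + Z(40))/(S + 1230) - c(3, 26))) = 1/(4760 + ((164 + (3 - 1*40²))/(-1074 + 1230) - (16 + (⅔)*26))) = 1/(4760 + ((164 + (3 - 1*1600))/156 - (16 + 52/3))) = 1/(4760 + ((164 + (3 - 1600))*(1/156) - 1*100/3)) = 1/(4760 + ((164 - 1597)*(1/156) - 100/3)) = 1/(4760 + (-1433*1/156 - 100/3)) = 1/(4760 + (-1433/156 - 100/3)) = 1/(4760 - 2211/52) = 1/(245309/52) = 52/245309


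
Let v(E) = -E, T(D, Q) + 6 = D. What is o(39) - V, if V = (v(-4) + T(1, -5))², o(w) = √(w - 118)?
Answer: -1 + I*√79 ≈ -1.0 + 8.8882*I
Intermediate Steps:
T(D, Q) = -6 + D
o(w) = √(-118 + w)
V = 1 (V = (-1*(-4) + (-6 + 1))² = (4 - 5)² = (-1)² = 1)
o(39) - V = √(-118 + 39) - 1*1 = √(-79) - 1 = I*√79 - 1 = -1 + I*√79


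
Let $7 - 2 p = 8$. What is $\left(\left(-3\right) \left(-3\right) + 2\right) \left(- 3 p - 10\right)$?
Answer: $- \frac{187}{2} \approx -93.5$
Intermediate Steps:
$p = - \frac{1}{2}$ ($p = \frac{7}{2} - 4 = - \frac{1}{2} \approx -0.5$)
$\left(\left(-3\right) \left(-3\right) + 2\right) \left(- 3 p - 10\right) = \left(\left(-3\right) \left(-3\right) + 2\right) \left(\left(-3\right) \left(- \frac{1}{2}\right) - 10\right) = \left(9 + 2\right) \left(\frac{3}{2} - 10\right) = 11 \left(- \frac{17}{2}\right) = - \frac{187}{2}$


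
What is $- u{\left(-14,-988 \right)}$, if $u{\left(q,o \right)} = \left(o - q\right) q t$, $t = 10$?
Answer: $-136360$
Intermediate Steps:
$u{\left(q,o \right)} = 10 q \left(o - q\right)$ ($u{\left(q,o \right)} = \left(o - q\right) q 10 = q \left(o - q\right) 10 = 10 q \left(o - q\right)$)
$- u{\left(-14,-988 \right)} = - 10 \left(-14\right) \left(-988 - -14\right) = - 10 \left(-14\right) \left(-988 + 14\right) = - 10 \left(-14\right) \left(-974\right) = \left(-1\right) 136360 = -136360$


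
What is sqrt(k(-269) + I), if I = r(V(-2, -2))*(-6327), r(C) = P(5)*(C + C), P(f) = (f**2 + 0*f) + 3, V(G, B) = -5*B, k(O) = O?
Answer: I*sqrt(3543389) ≈ 1882.4*I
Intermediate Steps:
P(f) = 3 + f**2 (P(f) = (f**2 + 0) + 3 = f**2 + 3 = 3 + f**2)
r(C) = 56*C (r(C) = (3 + 5**2)*(C + C) = (3 + 25)*(2*C) = 28*(2*C) = 56*C)
I = -3543120 (I = (56*(-5*(-2)))*(-6327) = (56*10)*(-6327) = 560*(-6327) = -3543120)
sqrt(k(-269) + I) = sqrt(-269 - 3543120) = sqrt(-3543389) = I*sqrt(3543389)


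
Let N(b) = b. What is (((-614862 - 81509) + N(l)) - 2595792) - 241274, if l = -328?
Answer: -3533765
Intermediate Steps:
(((-614862 - 81509) + N(l)) - 2595792) - 241274 = (((-614862 - 81509) - 328) - 2595792) - 241274 = ((-696371 - 328) - 2595792) - 241274 = (-696699 - 2595792) - 241274 = -3292491 - 241274 = -3533765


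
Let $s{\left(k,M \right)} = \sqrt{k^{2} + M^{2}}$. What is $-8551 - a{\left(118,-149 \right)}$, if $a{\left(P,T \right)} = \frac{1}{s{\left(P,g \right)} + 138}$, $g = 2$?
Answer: $- \frac{21873527}{2558} + \frac{\sqrt{3482}}{2558} \approx -8551.0$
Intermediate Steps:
$s{\left(k,M \right)} = \sqrt{M^{2} + k^{2}}$
$a{\left(P,T \right)} = \frac{1}{138 + \sqrt{4 + P^{2}}}$ ($a{\left(P,T \right)} = \frac{1}{\sqrt{2^{2} + P^{2}} + 138} = \frac{1}{\sqrt{4 + P^{2}} + 138} = \frac{1}{138 + \sqrt{4 + P^{2}}}$)
$-8551 - a{\left(118,-149 \right)} = -8551 - \frac{1}{138 + \sqrt{4 + 118^{2}}} = -8551 - \frac{1}{138 + \sqrt{4 + 13924}} = -8551 - \frac{1}{138 + \sqrt{13928}} = -8551 - \frac{1}{138 + 2 \sqrt{3482}}$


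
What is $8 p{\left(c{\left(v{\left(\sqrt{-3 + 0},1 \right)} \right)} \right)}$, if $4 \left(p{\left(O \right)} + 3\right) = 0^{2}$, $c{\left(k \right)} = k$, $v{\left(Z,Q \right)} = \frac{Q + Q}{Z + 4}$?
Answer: $-24$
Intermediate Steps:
$v{\left(Z,Q \right)} = \frac{2 Q}{4 + Z}$
$p{\left(O \right)} = -3$ ($p{\left(O \right)} = -3 + \frac{0^{2}}{4} = -3 + \frac{1}{4} \cdot 0 = -3 + 0 = -3$)
$8 p{\left(c{\left(v{\left(\sqrt{-3 + 0},1 \right)} \right)} \right)} = 8 \left(-3\right) = -24$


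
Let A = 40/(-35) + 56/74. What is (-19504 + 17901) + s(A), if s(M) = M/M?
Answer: -1602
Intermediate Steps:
A = -100/259 (A = 40*(-1/35) + 56*(1/74) = -8/7 + 28/37 = -100/259 ≈ -0.38610)
s(M) = 1
(-19504 + 17901) + s(A) = (-19504 + 17901) + 1 = -1603 + 1 = -1602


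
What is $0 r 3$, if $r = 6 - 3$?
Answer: $0$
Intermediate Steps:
$r = 3$ ($r = 6 - 3 = 3$)
$0 r 3 = 0 \cdot 3 \cdot 3 = 0 \cdot 3 = 0$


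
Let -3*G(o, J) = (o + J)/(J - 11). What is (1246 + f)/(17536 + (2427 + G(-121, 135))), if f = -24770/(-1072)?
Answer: 63262413/995113748 ≈ 0.063573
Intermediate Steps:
f = 12385/536 (f = -24770*(-1/1072) = 12385/536 ≈ 23.106)
G(o, J) = -(J + o)/(3*(-11 + J)) (G(o, J) = -(o + J)/(3*(J - 11)) = -(J + o)/(3*(-11 + J)))
(1246 + f)/(17536 + (2427 + G(-121, 135))) = (1246 + 12385/536)/(17536 + (2427 + (-1*135 - 1*(-121))/(3*(-11 + 135)))) = 680241/(536*(17536 + (2427 + (⅓)*(-135 + 121)/124))) = 680241/(536*(17536 + (2427 + (⅓)*(1/124)*(-14)))) = 680241/(536*(17536 + (2427 - 7/186))) = 680241/(536*(17536 + 451415/186)) = 680241/(536*(3713111/186)) = (680241/536)*(186/3713111) = 63262413/995113748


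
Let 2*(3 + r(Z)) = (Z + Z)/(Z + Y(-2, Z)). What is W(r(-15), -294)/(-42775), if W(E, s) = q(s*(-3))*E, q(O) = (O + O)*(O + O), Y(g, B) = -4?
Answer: 130691232/812725 ≈ 160.81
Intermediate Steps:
q(O) = 4*O**2 (q(O) = (2*O)*(2*O) = 4*O**2)
r(Z) = -3 + Z/(-4 + Z) (r(Z) = -3 + ((Z + Z)/(Z - 4))/2 = -3 + ((2*Z)/(-4 + Z))/2 = -3 + (2*Z/(-4 + Z))/2 = -3 + Z/(-4 + Z))
W(E, s) = 36*E*s**2 (W(E, s) = (4*(s*(-3))**2)*E = (4*(-3*s)**2)*E = (4*(9*s**2))*E = (36*s**2)*E = 36*E*s**2)
W(r(-15), -294)/(-42775) = (36*(2*(6 - 1*(-15))/(-4 - 15))*(-294)**2)/(-42775) = (36*(2*(6 + 15)/(-19))*86436)*(-1/42775) = (36*(2*(-1/19)*21)*86436)*(-1/42775) = (36*(-42/19)*86436)*(-1/42775) = -130691232/19*(-1/42775) = 130691232/812725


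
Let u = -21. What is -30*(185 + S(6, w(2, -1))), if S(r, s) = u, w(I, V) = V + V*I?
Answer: -4920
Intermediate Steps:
w(I, V) = V + I*V
S(r, s) = -21
-30*(185 + S(6, w(2, -1))) = -30*(185 - 21) = -30*164 = -4920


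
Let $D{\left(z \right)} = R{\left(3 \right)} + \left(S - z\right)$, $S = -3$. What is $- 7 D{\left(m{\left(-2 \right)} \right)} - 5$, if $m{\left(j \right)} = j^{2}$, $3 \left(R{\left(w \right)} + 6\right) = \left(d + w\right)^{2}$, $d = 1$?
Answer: $\frac{146}{3} \approx 48.667$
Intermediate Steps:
$R{\left(w \right)} = -6 + \frac{\left(1 + w\right)^{2}}{3}$
$D{\left(z \right)} = - \frac{11}{3} - z$ ($D{\left(z \right)} = \left(-6 + \frac{\left(1 + 3\right)^{2}}{3}\right) - \left(3 + z\right) = \left(-6 + \frac{4^{2}}{3}\right) - \left(3 + z\right) = \left(-6 + \frac{1}{3} \cdot 16\right) - \left(3 + z\right) = \left(-6 + \frac{16}{3}\right) - \left(3 + z\right) = - \frac{2}{3} - \left(3 + z\right) = - \frac{11}{3} - z$)
$- 7 D{\left(m{\left(-2 \right)} \right)} - 5 = - 7 \left(- \frac{11}{3} - \left(-2\right)^{2}\right) - 5 = - 7 \left(- \frac{11}{3} - 4\right) - 5 = \left(-7\right) \left(- \frac{23}{3}\right) - 5 = \frac{161}{3} - 5 = \frac{146}{3}$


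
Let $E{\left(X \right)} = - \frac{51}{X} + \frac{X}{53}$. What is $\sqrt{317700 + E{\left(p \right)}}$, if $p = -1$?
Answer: $\frac{\sqrt{892562506}}{53} \approx 563.69$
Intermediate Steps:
$E{\left(X \right)} = - \frac{51}{X} + \frac{X}{53}$ ($E{\left(X \right)} = - \frac{51}{X} + X \frac{1}{53} = - \frac{51}{X} + \frac{X}{53}$)
$\sqrt{317700 + E{\left(p \right)}} = \sqrt{317700 + \left(- \frac{51}{-1} + \frac{1}{53} \left(-1\right)\right)} = \sqrt{317700 - - \frac{2702}{53}} = \sqrt{317700 + \left(51 - \frac{1}{53}\right)} = \sqrt{317700 + \frac{2702}{53}} = \sqrt{\frac{16840802}{53}} = \frac{\sqrt{892562506}}{53}$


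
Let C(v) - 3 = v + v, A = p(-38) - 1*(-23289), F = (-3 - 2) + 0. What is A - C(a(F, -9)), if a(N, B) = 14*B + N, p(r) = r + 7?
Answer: 23517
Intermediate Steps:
p(r) = 7 + r
F = -5 (F = -5 + 0 = -5)
A = 23258 (A = (7 - 38) - 1*(-23289) = -31 + 23289 = 23258)
a(N, B) = N + 14*B
C(v) = 3 + 2*v (C(v) = 3 + (v + v) = 3 + 2*v)
A - C(a(F, -9)) = 23258 - (3 + 2*(-5 + 14*(-9))) = 23258 - (3 + 2*(-5 - 126)) = 23258 - (3 + 2*(-131)) = 23258 - (3 - 262) = 23258 - 1*(-259) = 23258 + 259 = 23517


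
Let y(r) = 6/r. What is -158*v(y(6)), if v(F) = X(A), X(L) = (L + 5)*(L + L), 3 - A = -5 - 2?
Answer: -47400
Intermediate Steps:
A = 10 (A = 3 - (-5 - 2) = 3 - 1*(-7) = 3 + 7 = 10)
X(L) = 2*L*(5 + L) (X(L) = (5 + L)*(2*L) = 2*L*(5 + L))
v(F) = 300 (v(F) = 2*10*(5 + 10) = 2*10*15 = 300)
-158*v(y(6)) = -158*300 = -47400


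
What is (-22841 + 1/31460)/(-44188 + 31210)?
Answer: 239525953/136095960 ≈ 1.7600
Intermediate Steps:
(-22841 + 1/31460)/(-44188 + 31210) = (-22841 + 1/31460)/(-12978) = -718577859/31460*(-1/12978) = 239525953/136095960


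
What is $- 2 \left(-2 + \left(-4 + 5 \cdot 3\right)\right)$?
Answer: $-18$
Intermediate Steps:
$- 2 \left(-2 + \left(-4 + 5 \cdot 3\right)\right) = - 2 \left(-2 + \left(-4 + 15\right)\right) = - 2 \left(-2 + 11\right) = \left(-2\right) 9 = -18$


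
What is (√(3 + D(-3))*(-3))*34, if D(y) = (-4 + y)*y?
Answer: -204*√6 ≈ -499.70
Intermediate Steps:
D(y) = y*(-4 + y)
(√(3 + D(-3))*(-3))*34 = (√(3 - 3*(-4 - 3))*(-3))*34 = (√(3 - 3*(-7))*(-3))*34 = (√(3 + 21)*(-3))*34 = (√24*(-3))*34 = ((2*√6)*(-3))*34 = -6*√6*34 = -204*√6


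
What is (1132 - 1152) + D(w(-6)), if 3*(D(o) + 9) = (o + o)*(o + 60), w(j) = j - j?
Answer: -29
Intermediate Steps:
w(j) = 0
D(o) = -9 + 2*o*(60 + o)/3 (D(o) = -9 + ((o + o)*(o + 60))/3 = -9 + ((2*o)*(60 + o))/3 = -9 + (2*o*(60 + o))/3 = -9 + 2*o*(60 + o)/3)
(1132 - 1152) + D(w(-6)) = (1132 - 1152) + (-9 + 40*0 + (2/3)*0**2) = -20 + (-9 + 0 + (2/3)*0) = -20 + (-9 + 0 + 0) = -20 - 9 = -29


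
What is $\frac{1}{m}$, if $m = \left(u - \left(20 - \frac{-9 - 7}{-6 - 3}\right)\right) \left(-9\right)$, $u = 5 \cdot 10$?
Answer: $- \frac{1}{286} \approx -0.0034965$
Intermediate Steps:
$u = 50$
$m = -286$ ($m = \left(50 - \left(20 - \frac{-9 - 7}{-6 - 3}\right)\right) \left(-9\right) = \left(50 - \left(20 + \frac{16}{-9}\right)\right) \left(-9\right) = \left(50 - \frac{164}{9}\right) \left(-9\right) = \frac{286}{9} \left(-9\right) = -286$)
$\frac{1}{m} = \frac{1}{-286} = - \frac{1}{286}$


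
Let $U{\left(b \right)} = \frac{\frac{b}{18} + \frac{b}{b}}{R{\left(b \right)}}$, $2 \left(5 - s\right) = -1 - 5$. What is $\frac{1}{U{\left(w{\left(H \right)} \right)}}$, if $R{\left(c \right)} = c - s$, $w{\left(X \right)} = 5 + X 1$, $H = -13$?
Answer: $- \frac{144}{5} \approx -28.8$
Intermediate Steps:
$s = 8$ ($s = 5 - \frac{-1 - 5}{2} = 5 - -3 = 5 + 3 = 8$)
$w{\left(X \right)} = 5 + X$
$R{\left(c \right)} = -8 + c$ ($R{\left(c \right)} = c - 8 = -8 + c$)
$U{\left(b \right)} = \frac{1 + \frac{b}{18}}{-8 + b}$ ($U{\left(b \right)} = \frac{\frac{b}{18} + \frac{b}{b}}{-8 + b} = \frac{b \frac{1}{18} + 1}{-8 + b} = \frac{\frac{b}{18} + 1}{-8 + b} = \frac{1 + \frac{b}{18}}{-8 + b}$)
$\frac{1}{U{\left(w{\left(H \right)} \right)}} = \frac{1}{\frac{1}{18} \frac{1}{-8 + \left(5 - 13\right)} \left(18 + \left(5 - 13\right)\right)} = \frac{1}{\frac{1}{18} \frac{1}{-8 - 8} \left(18 - 8\right)} = \frac{1}{\frac{1}{18} \frac{1}{-16} \cdot 10} = \frac{1}{\frac{1}{18} \left(- \frac{1}{16}\right) 10} = \frac{1}{- \frac{5}{144}} = - \frac{144}{5}$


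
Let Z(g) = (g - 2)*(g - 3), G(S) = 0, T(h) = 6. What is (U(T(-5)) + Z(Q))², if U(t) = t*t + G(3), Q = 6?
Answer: 2304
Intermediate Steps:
Z(g) = (-3 + g)*(-2 + g) (Z(g) = (-2 + g)*(-3 + g) = (-3 + g)*(-2 + g))
U(t) = t² (U(t) = t*t + 0 = t² + 0 = t²)
(U(T(-5)) + Z(Q))² = (6² + (6 + 6² - 5*6))² = (36 + (6 + 36 - 30))² = (36 + 12)² = 48² = 2304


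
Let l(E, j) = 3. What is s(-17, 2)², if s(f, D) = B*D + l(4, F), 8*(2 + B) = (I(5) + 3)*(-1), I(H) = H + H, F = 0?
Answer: 289/16 ≈ 18.063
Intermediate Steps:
I(H) = 2*H
B = -29/8 (B = -2 + ((2*5 + 3)*(-1))/8 = -2 + ((10 + 3)*(-1))/8 = -2 + (13*(-1))/8 = -2 + (⅛)*(-13) = -2 - 13/8 = -29/8 ≈ -3.6250)
s(f, D) = 3 - 29*D/8 (s(f, D) = -29*D/8 + 3 = 3 - 29*D/8)
s(-17, 2)² = (3 - 29/8*2)² = (3 - 29/4)² = (-17/4)² = 289/16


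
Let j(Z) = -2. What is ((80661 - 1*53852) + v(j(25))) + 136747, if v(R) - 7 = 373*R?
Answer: 162817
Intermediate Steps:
v(R) = 7 + 373*R
((80661 - 1*53852) + v(j(25))) + 136747 = ((80661 - 1*53852) + (7 + 373*(-2))) + 136747 = ((80661 - 53852) + (7 - 746)) + 136747 = (26809 - 739) + 136747 = 26070 + 136747 = 162817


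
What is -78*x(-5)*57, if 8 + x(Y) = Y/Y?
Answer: 31122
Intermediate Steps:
x(Y) = -7 (x(Y) = -8 + Y/Y = -8 + 1 = -7)
-78*x(-5)*57 = -78*(-7)*57 = 546*57 = 31122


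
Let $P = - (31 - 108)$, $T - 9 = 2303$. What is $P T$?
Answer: $178024$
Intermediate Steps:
$T = 2312$ ($T = 9 + 2303 = 2312$)
$P = 77$ ($P = \left(-1\right) \left(-77\right) = 77$)
$P T = 77 \cdot 2312 = 178024$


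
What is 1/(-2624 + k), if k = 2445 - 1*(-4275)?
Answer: 1/4096 ≈ 0.00024414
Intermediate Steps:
k = 6720 (k = 2445 + 4275 = 6720)
1/(-2624 + k) = 1/(-2624 + 6720) = 1/4096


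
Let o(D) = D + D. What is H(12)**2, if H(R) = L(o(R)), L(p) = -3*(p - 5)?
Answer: 3249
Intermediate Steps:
o(D) = 2*D
L(p) = 15 - 3*p (L(p) = -3*(-5 + p) = 15 - 3*p)
H(R) = 15 - 6*R
H(12)**2 = (15 - 6*12)**2 = (15 - 72)**2 = (-57)**2 = 3249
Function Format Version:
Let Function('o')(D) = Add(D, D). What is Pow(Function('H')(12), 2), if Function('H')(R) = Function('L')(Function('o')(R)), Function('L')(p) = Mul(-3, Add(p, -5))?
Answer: 3249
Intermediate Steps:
Function('o')(D) = Mul(2, D)
Function('L')(p) = Add(15, Mul(-3, p)) (Function('L')(p) = Mul(-3, Add(-5, p)) = Add(15, Mul(-3, p)))
Function('H')(R) = Add(15, Mul(-6, R)) (Function('H')(R) = Add(15, Mul(-3, Mul(2, R))) = Add(15, Mul(-6, R)))
Pow(Function('H')(12), 2) = Pow(Add(15, Mul(-6, 12)), 2) = Pow(Add(15, -72), 2) = Pow(-57, 2) = 3249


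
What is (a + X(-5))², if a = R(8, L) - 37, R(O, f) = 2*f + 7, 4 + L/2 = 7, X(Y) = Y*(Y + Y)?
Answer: 1024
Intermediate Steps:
X(Y) = 2*Y² (X(Y) = Y*(2*Y) = 2*Y²)
L = 6 (L = -8 + 2*7 = -8 + 14 = 6)
R(O, f) = 7 + 2*f
a = -18 (a = (7 + 2*6) - 37 = (7 + 12) - 37 = 19 - 37 = -18)
(a + X(-5))² = (-18 + 2*(-5)²)² = (-18 + 2*25)² = (-18 + 50)² = 32² = 1024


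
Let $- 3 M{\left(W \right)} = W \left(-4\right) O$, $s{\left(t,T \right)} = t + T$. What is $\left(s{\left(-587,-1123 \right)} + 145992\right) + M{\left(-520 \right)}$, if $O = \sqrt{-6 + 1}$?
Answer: $144282 - \frac{2080 i \sqrt{5}}{3} \approx 1.4428 \cdot 10^{5} - 1550.3 i$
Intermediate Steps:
$O = i \sqrt{5}$ ($O = \sqrt{-5} = i \sqrt{5} \approx 2.2361 i$)
$s{\left(t,T \right)} = T + t$
$M{\left(W \right)} = \frac{4 i W \sqrt{5}}{3}$ ($M{\left(W \right)} = - \frac{W \left(-4\right) i \sqrt{5}}{3} = - \frac{- 4 W i \sqrt{5}}{3} = - \frac{\left(-4\right) i W \sqrt{5}}{3} = \frac{4 i W \sqrt{5}}{3}$)
$\left(s{\left(-587,-1123 \right)} + 145992\right) + M{\left(-520 \right)} = \left(\left(-1123 - 587\right) + 145992\right) + \frac{4}{3} i \left(-520\right) \sqrt{5} = \left(-1710 + 145992\right) - \frac{2080 i \sqrt{5}}{3} = 144282 - \frac{2080 i \sqrt{5}}{3}$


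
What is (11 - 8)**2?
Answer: 9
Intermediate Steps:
(11 - 8)**2 = 3**2 = 9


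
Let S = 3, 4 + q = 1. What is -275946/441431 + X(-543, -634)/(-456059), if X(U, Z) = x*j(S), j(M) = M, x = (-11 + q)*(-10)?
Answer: -126033057834/201318580429 ≈ -0.62604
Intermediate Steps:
q = -3 (q = -4 + 1 = -3)
x = 140 (x = (-11 - 3)*(-10) = -14*(-10) = 140)
X(U, Z) = 420 (X(U, Z) = 140*3 = 420)
-275946/441431 + X(-543, -634)/(-456059) = -275946/441431 + 420/(-456059) = -275946*1/441431 + 420*(-1/456059) = -275946/441431 - 420/456059 = -126033057834/201318580429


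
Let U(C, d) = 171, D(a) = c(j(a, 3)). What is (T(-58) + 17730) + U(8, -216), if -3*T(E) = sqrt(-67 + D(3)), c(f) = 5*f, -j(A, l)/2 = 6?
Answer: 17901 - I*sqrt(127)/3 ≈ 17901.0 - 3.7565*I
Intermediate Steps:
j(A, l) = -12 (j(A, l) = -2*6 = -12)
D(a) = -60 (D(a) = 5*(-12) = -60)
T(E) = -I*sqrt(127)/3 (T(E) = -sqrt(-67 - 60)/3 = -I*sqrt(127)/3)
(T(-58) + 17730) + U(8, -216) = (-I*sqrt(127)/3 + 17730) + 171 = (17730 - I*sqrt(127)/3) + 171 = 17901 - I*sqrt(127)/3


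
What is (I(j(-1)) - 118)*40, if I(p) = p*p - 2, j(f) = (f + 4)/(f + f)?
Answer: -4710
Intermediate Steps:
j(f) = (4 + f)/(2*f) (j(f) = (4 + f)/((2*f)) = (4 + f)*(1/(2*f)) = (4 + f)/(2*f))
I(p) = -2 + p² (I(p) = p² - 2 = -2 + p²)
(I(j(-1)) - 118)*40 = ((-2 + ((½)*(4 - 1)/(-1))²) - 118)*40 = ((-2 + ((½)*(-1)*3)²) - 118)*40 = ((-2 + (-3/2)²) - 118)*40 = ((-2 + 9/4) - 118)*40 = (¼ - 118)*40 = -471/4*40 = -4710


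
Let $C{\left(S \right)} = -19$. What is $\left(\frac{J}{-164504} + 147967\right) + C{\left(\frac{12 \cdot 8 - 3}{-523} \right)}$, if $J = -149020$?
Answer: $\frac{6084546703}{41126} \approx 1.4795 \cdot 10^{5}$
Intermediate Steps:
$\left(\frac{J}{-164504} + 147967\right) + C{\left(\frac{12 \cdot 8 - 3}{-523} \right)} = \left(- \frac{149020}{-164504} + 147967\right) - 19 = \left(\left(-149020\right) \left(- \frac{1}{164504}\right) + 147967\right) - 19 = \left(\frac{37255}{41126} + 147967\right) - 19 = \frac{6085328097}{41126} - 19 = \frac{6084546703}{41126}$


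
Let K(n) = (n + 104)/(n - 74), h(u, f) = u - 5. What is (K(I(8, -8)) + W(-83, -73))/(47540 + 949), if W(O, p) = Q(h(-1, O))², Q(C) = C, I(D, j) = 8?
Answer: 1132/1600137 ≈ 0.00070744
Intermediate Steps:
h(u, f) = -5 + u
K(n) = (104 + n)/(-74 + n)
W(O, p) = 36 (W(O, p) = (-5 - 1)² = (-6)² = 36)
(K(I(8, -8)) + W(-83, -73))/(47540 + 949) = ((104 + 8)/(-74 + 8) + 36)/(47540 + 949) = (112/(-66) + 36)/48489 = (-1/66*112 + 36)*(1/48489) = (-56/33 + 36)*(1/48489) = (1132/33)*(1/48489) = 1132/1600137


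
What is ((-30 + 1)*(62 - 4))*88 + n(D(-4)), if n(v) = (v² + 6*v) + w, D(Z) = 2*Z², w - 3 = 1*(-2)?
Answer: -146799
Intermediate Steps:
w = 1 (w = 3 + 1*(-2) = 3 - 2 = 1)
n(v) = 1 + v² + 6*v (n(v) = (v² + 6*v) + 1 = 1 + v² + 6*v)
((-30 + 1)*(62 - 4))*88 + n(D(-4)) = ((-30 + 1)*(62 - 4))*88 + (1 + (2*(-4)²)² + 6*(2*(-4)²)) = -29*58*88 + (1 + (2*16)² + 6*(2*16)) = -1682*88 + (1 + 32² + 6*32) = -148016 + (1 + 1024 + 192) = -148016 + 1217 = -146799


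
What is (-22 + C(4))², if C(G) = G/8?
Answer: 1849/4 ≈ 462.25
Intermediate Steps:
C(G) = G/8 (C(G) = G*(⅛) = G/8)
(-22 + C(4))² = (-22 + (⅛)*4)² = (-22 + ½)² = (-43/2)² = 1849/4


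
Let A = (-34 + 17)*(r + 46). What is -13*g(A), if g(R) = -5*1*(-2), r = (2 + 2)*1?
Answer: -130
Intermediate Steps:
r = 4 (r = 4*1 = 4)
A = -850 (A = (-34 + 17)*(4 + 46) = -17*50 = -850)
g(R) = 10 (g(R) = -5*(-2) = 10)
-13*g(A) = -13*10 = -130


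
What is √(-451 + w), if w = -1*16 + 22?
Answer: I*√445 ≈ 21.095*I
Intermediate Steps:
w = 6 (w = -16 + 22 = 6)
√(-451 + w) = √(-451 + 6) = √(-445) = I*√445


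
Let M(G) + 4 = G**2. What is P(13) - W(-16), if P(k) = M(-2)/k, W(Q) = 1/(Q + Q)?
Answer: 1/32 ≈ 0.031250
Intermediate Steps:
W(Q) = 1/(2*Q)
M(G) = -4 + G**2
P(k) = 0 (P(k) = (-4 + (-2)**2)/k = (-4 + 4)/k = 0/k = 0)
P(13) - W(-16) = 0 - 1/(2*(-16)) = 0 - (-1)/(2*16) = 0 - 1*(-1/32) = 0 + 1/32 = 1/32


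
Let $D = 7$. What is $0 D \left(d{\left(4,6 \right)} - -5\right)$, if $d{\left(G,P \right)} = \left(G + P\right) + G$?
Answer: $0$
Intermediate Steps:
$d{\left(G,P \right)} = P + 2 G$
$0 D \left(d{\left(4,6 \right)} - -5\right) = 0 \cdot 7 \left(\left(6 + 2 \cdot 4\right) - -5\right) = 0 \left(\left(6 + 8\right) + 5\right) = 0 \left(14 + 5\right) = 0 \cdot 19 = 0$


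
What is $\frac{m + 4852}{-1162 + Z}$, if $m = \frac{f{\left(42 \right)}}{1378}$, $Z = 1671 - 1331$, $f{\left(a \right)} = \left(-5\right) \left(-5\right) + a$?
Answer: $- \frac{6686123}{1132716} \approx -5.9027$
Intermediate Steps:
$f{\left(a \right)} = 25 + a$
$Z = 340$
$m = \frac{67}{1378}$ ($m = \frac{25 + 42}{1378} = 67 \cdot \frac{1}{1378} = \frac{67}{1378} \approx 0.048621$)
$\frac{m + 4852}{-1162 + Z} = \frac{\frac{67}{1378} + 4852}{-1162 + 340} = \frac{6686123}{1378 \left(-822\right)} = \frac{6686123}{1378} \left(- \frac{1}{822}\right) = - \frac{6686123}{1132716}$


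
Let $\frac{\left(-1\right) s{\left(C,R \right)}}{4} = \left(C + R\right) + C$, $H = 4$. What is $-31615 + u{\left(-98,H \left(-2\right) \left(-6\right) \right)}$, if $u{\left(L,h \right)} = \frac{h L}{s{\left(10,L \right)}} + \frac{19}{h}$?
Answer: $- \frac{19736921}{624} \approx -31630.0$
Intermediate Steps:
$s{\left(C,R \right)} = - 8 C - 4 R$ ($s{\left(C,R \right)} = - 4 \left(\left(C + R\right) + C\right) = - 4 \left(R + 2 C\right) = - 8 C - 4 R$)
$u{\left(L,h \right)} = \frac{19}{h} + \frac{L h}{-80 - 4 L}$ ($u{\left(L,h \right)} = \frac{h L}{\left(-8\right) 10 - 4 L} + \frac{19}{h} = \frac{L h}{-80 - 4 L} + \frac{19}{h} = \frac{19}{h} + \frac{L h}{-80 - 4 L}$)
$-31615 + u{\left(-98,H \left(-2\right) \left(-6\right) \right)} = -31615 + \frac{1520 + 76 \left(-98\right) - - 98 \left(4 \left(-2\right) \left(-6\right)\right)^{2}}{4 \cdot 4 \left(-2\right) \left(-6\right) \left(20 - 98\right)} = -31615 + \frac{1520 - 7448 - - 98 \left(\left(-8\right) \left(-6\right)\right)^{2}}{4 \left(\left(-8\right) \left(-6\right)\right) \left(-78\right)} = -31615 + \frac{1}{4} \cdot \frac{1}{48} \left(- \frac{1}{78}\right) \left(1520 - 7448 - - 98 \cdot 48^{2}\right) = -31615 + \frac{1}{4} \cdot \frac{1}{48} \left(- \frac{1}{78}\right) \left(1520 - 7448 - \left(-98\right) 2304\right) = -31615 + \frac{1}{4} \cdot \frac{1}{48} \left(- \frac{1}{78}\right) \left(1520 - 7448 + 225792\right) = -31615 + \frac{1}{4} \cdot \frac{1}{48} \left(- \frac{1}{78}\right) 219864 = -31615 - \frac{9161}{624} = - \frac{19736921}{624}$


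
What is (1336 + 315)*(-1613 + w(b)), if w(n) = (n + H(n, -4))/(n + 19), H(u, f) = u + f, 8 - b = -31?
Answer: -77167740/29 ≈ -2.6610e+6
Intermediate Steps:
b = 39 (b = 8 - 1*(-31) = 8 + 31 = 39)
H(u, f) = f + u
w(n) = (-4 + 2*n)/(19 + n) (w(n) = (n + (-4 + n))/(n + 19) = (-4 + 2*n)/(19 + n))
(1336 + 315)*(-1613 + w(b)) = (1336 + 315)*(-1613 + 2*(-2 + 39)/(19 + 39)) = 1651*(-1613 + 2*37/58) = 1651*(-1613 + 2*(1/58)*37) = 1651*(-1613 + 37/29) = 1651*(-46740/29) = -77167740/29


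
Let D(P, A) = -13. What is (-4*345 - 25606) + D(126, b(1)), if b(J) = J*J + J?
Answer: -26999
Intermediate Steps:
b(J) = J + J² (b(J) = J² + J = J + J²)
(-4*345 - 25606) + D(126, b(1)) = (-4*345 - 25606) - 13 = (-1380 - 25606) - 13 = -26986 - 13 = -26999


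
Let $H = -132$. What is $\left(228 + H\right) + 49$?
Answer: $145$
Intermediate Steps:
$\left(228 + H\right) + 49 = \left(228 - 132\right) + 49 = 96 + 49 = 145$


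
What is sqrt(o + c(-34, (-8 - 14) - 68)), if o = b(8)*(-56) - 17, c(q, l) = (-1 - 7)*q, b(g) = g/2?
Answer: sqrt(31) ≈ 5.5678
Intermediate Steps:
b(g) = g/2 (b(g) = g*(1/2) = g/2)
c(q, l) = -8*q
o = -241 (o = ((1/2)*8)*(-56) - 17 = 4*(-56) - 17 = -224 - 17 = -241)
sqrt(o + c(-34, (-8 - 14) - 68)) = sqrt(-241 - 8*(-34)) = sqrt(-241 + 272) = sqrt(31)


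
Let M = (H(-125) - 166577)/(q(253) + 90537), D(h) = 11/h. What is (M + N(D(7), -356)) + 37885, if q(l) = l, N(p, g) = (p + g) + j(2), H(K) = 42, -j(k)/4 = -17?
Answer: 682681553/18158 ≈ 37597.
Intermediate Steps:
j(k) = 68 (j(k) = -4*(-17) = 68)
N(p, g) = 68 + g + p (N(p, g) = (p + g) + 68 = (g + p) + 68 = 68 + g + p)
M = -33307/18158 (M = (42 - 166577)/(253 + 90537) = -166535/90790 = -166535*1/90790 = -33307/18158 ≈ -1.8343)
(M + N(D(7), -356)) + 37885 = (-33307/18158 + (68 - 356 + 11/7)) + 37885 = (-33307/18158 - 2005/7) + 37885 = -5234277/18158 + 37885 = 682681553/18158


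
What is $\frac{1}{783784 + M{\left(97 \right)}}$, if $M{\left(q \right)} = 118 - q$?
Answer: $\frac{1}{783805} \approx 1.2758 \cdot 10^{-6}$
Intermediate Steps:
$\frac{1}{783784 + M{\left(97 \right)}} = \frac{1}{783784 + \left(118 - 97\right)} = \frac{1}{783784 + 21} = \frac{1}{783805}$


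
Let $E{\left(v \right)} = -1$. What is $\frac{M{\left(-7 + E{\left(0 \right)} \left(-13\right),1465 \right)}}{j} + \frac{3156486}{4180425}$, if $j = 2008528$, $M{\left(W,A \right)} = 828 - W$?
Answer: $\frac{1057221136993}{1399416777400} \approx 0.75547$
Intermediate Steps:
$\frac{M{\left(-7 + E{\left(0 \right)} \left(-13\right),1465 \right)}}{j} + \frac{3156486}{4180425} = \frac{828 - \left(-7 - -13\right)}{2008528} + \frac{3156486}{4180425} = \left(828 - \left(-7 + 13\right)\right) \frac{1}{2008528} + 3156486 \cdot \frac{1}{4180425} = \left(828 - 6\right) \frac{1}{2008528} + \frac{1052162}{1393475} = 822 \cdot \frac{1}{2008528} + \frac{1052162}{1393475} = \frac{411}{1004264} + \frac{1052162}{1393475} = \frac{1057221136993}{1399416777400}$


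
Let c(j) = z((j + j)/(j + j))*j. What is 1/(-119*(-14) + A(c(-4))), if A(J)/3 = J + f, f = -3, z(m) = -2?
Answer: 1/1681 ≈ 0.00059488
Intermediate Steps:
c(j) = -2*j
A(J) = -9 + 3*J (A(J) = 3*(J - 3) = 3*(-3 + J) = -9 + 3*J)
1/(-119*(-14) + A(c(-4))) = 1/(-119*(-14) + (-9 + 3*(-2*(-4)))) = 1/(1666 + (-9 + 3*8)) = 1/(1666 + (-9 + 24)) = 1/(1666 + 15) = 1/1681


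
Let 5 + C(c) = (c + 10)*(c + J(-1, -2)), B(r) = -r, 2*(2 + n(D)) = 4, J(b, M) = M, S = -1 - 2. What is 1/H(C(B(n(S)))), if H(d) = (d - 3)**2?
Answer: 1/784 ≈ 0.0012755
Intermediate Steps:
S = -3
n(D) = 0 (n(D) = -2 + (1/2)*4 = -2 + 2 = 0)
C(c) = -5 + (-2 + c)*(10 + c) (C(c) = -5 + (c + 10)*(c - 2) = -5 + (10 + c)*(-2 + c) = -5 + (-2 + c)*(10 + c))
H(d) = (-3 + d)**2
1/H(C(B(n(S)))) = 1/((-3 + (-25 + (-1*0)**2 + 8*(-1*0)))**2) = 1/((-3 + (-25 + 0**2 + 8*0))**2) = 1/((-3 + (-25 + 0 + 0))**2) = 1/((-3 - 25)**2) = 1/((-28)**2) = 1/784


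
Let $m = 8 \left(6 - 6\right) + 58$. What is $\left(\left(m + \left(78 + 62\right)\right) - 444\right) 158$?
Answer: $-38868$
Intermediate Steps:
$m = 58$ ($m = 8 \cdot 0 + 58 = 0 + 58 = 58$)
$\left(\left(m + \left(78 + 62\right)\right) - 444\right) 158 = \left(\left(58 + \left(78 + 62\right)\right) - 444\right) 158 = \left(\left(58 + 140\right) - 444\right) 158 = \left(198 - 444\right) 158 = \left(-246\right) 158 = -38868$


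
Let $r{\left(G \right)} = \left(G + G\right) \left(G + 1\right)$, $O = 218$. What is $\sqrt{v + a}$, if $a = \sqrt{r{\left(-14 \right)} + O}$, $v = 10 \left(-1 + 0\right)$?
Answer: $\sqrt{-10 + \sqrt{582}} \approx 3.7583$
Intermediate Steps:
$v = -10$ ($v = 10 \left(-1\right) = -10$)
$r{\left(G \right)} = 2 G \left(1 + G\right)$
$a = \sqrt{582}$ ($a = \sqrt{2 \left(-14\right) \left(1 - 14\right) + 218} = \sqrt{2 \left(-14\right) \left(-13\right) + 218} = \sqrt{364 + 218} = \sqrt{582} \approx 24.125$)
$\sqrt{v + a} = \sqrt{-10 + \sqrt{582}}$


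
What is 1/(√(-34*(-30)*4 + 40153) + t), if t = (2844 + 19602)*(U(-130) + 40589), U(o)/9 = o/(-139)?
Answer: 17606254061754/16043692463485984712003 - 19321*√44233/16043692463485984712003 ≈ 1.0974e-9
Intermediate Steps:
U(o) = -9*o/139 (U(o) = 9*(o/(-139)) = 9*(o*(-1/139)) = 9*(-o/139) = -9*o/139)
t = 126663698286/139 (t = (2844 + 19602)*(-9/139*(-130) + 40589) = 22446*(1170/139 + 40589) = 22446*(5643041/139) = 126663698286/139 ≈ 9.1125e+8)
1/(√(-34*(-30)*4 + 40153) + t) = 1/(√(-34*(-30)*4 + 40153) + 126663698286/139) = 1/(√(1020*4 + 40153) + 126663698286/139) = 1/(√(4080 + 40153) + 126663698286/139) = 1/(√44233 + 126663698286/139) = 1/(126663698286/139 + √44233)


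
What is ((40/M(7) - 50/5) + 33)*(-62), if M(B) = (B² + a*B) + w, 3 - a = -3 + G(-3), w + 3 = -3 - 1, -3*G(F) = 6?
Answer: -71114/49 ≈ -1451.3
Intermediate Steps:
G(F) = -2 (G(F) = -⅓*6 = -2)
w = -7 (w = -3 + (-3 - 1) = -3 - 4 = -7)
a = 8 (a = 3 - (-3 - 2) = 3 - 1*(-5) = 3 + 5 = 8)
M(B) = -7 + B² + 8*B (M(B) = (B² + 8*B) - 7 = -7 + B² + 8*B)
((40/M(7) - 50/5) + 33)*(-62) = ((40/(-7 + 7² + 8*7) - 50/5) + 33)*(-62) = ((40/(-7 + 49 + 56) - 50*⅕) + 33)*(-62) = ((40/98 - 10) + 33)*(-62) = ((40*(1/98) - 10) + 33)*(-62) = ((20/49 - 10) + 33)*(-62) = (-470/49 + 33)*(-62) = (1147/49)*(-62) = -71114/49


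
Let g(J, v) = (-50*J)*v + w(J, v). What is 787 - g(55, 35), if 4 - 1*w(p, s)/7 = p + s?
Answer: 97639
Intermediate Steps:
w(p, s) = 28 - 7*p - 7*s (w(p, s) = 28 - 7*(p + s) = 28 + (-7*p - 7*s) = 28 - 7*p - 7*s)
g(J, v) = 28 - 7*J - 7*v - 50*J*v (g(J, v) = (-50*J)*v + (28 - 7*J - 7*v) = -50*J*v + (28 - 7*J - 7*v) = 28 - 7*J - 7*v - 50*J*v)
787 - g(55, 35) = 787 - (28 - 7*55 - 7*35 - 50*55*35) = 787 - (28 - 385 - 245 - 96250) = 787 - 1*(-96852) = 787 + 96852 = 97639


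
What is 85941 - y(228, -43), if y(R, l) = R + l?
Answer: 85756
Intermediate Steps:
85941 - y(228, -43) = 85941 - (228 - 43) = 85941 - 1*185 = 85941 - 185 = 85756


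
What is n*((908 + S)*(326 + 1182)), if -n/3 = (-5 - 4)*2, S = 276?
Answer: 96415488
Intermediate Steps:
n = 54 (n = -3*(-5 - 4)*2 = -(-27)*2 = -3*(-18) = 54)
n*((908 + S)*(326 + 1182)) = 54*((908 + 276)*(326 + 1182)) = 54*(1184*1508) = 54*1785472 = 96415488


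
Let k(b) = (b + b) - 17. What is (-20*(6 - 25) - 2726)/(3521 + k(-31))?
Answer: -1173/1721 ≈ -0.68158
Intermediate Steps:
k(b) = -17 + 2*b (k(b) = 2*b - 17 = -17 + 2*b)
(-20*(6 - 25) - 2726)/(3521 + k(-31)) = (-20*(6 - 25) - 2726)/(3521 + (-17 + 2*(-31))) = (-20*(-19) - 2726)/(3521 + (-17 - 62)) = (380 - 2726)/(3521 - 79) = -2346/3442 = -2346*1/3442 = -1173/1721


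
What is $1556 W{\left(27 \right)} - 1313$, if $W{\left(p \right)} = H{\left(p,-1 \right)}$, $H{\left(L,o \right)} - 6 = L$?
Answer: $50035$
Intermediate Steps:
$H{\left(L,o \right)} = 6 + L$
$W{\left(p \right)} = 6 + p$
$1556 W{\left(27 \right)} - 1313 = 1556 \left(6 + 27\right) - 1313 = 1556 \cdot 33 - 1313 = 51348 - 1313 = 50035$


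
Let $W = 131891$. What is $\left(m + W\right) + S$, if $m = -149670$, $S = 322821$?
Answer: $305042$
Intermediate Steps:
$\left(m + W\right) + S = \left(-149670 + 131891\right) + 322821 = -17779 + 322821 = 305042$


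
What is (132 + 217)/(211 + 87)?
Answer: 349/298 ≈ 1.1711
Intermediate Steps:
(132 + 217)/(211 + 87) = 349/298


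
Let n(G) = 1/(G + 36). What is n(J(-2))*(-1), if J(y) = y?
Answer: -1/34 ≈ -0.029412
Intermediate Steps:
n(G) = 1/(36 + G)
n(J(-2))*(-1) = -1/(36 - 2) = -1/34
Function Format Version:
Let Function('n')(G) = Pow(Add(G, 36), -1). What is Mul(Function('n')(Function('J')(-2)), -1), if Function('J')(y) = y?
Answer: Rational(-1, 34) ≈ -0.029412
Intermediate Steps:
Function('n')(G) = Pow(Add(36, G), -1)
Mul(Function('n')(Function('J')(-2)), -1) = Mul(Pow(Add(36, -2), -1), -1) = Mul(Pow(34, -1), -1) = Mul(Rational(1, 34), -1) = Rational(-1, 34)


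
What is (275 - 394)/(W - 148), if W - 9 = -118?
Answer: 119/257 ≈ 0.46304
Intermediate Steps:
W = -109 (W = 9 - 118 = -109)
(275 - 394)/(W - 148) = (275 - 394)/(-109 - 148) = -119/(-257) = -119*(-1/257) = 119/257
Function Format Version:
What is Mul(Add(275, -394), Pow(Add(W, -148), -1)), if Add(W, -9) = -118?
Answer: Rational(119, 257) ≈ 0.46304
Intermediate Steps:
W = -109 (W = Add(9, -118) = -109)
Mul(Add(275, -394), Pow(Add(W, -148), -1)) = Mul(Add(275, -394), Pow(Add(-109, -148), -1)) = Mul(-119, Pow(-257, -1)) = Mul(-119, Rational(-1, 257)) = Rational(119, 257)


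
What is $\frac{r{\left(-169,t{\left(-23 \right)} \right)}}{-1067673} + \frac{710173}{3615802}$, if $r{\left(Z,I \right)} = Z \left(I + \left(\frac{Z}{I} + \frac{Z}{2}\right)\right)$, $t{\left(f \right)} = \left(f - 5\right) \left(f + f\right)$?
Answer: $\frac{961862783402867}{2486158244672424} \approx 0.38689$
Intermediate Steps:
$t{\left(f \right)} = 2 f \left(-5 + f\right)$ ($t{\left(f \right)} = \left(-5 + f\right) 2 f = 2 f \left(-5 + f\right)$)
$r{\left(Z,I \right)} = Z \left(I + \frac{Z}{2} + \frac{Z}{I}\right)$ ($r{\left(Z,I \right)} = Z \left(I + \left(\frac{Z}{I} + Z \frac{1}{2}\right)\right) = Z \left(I + \left(\frac{Z}{I} + \frac{Z}{2}\right)\right) = Z \left(I + \left(\frac{Z}{2} + \frac{Z}{I}\right)\right) = Z \left(I + \frac{Z}{2} + \frac{Z}{I}\right)$)
$\frac{r{\left(-169,t{\left(-23 \right)} \right)}}{-1067673} + \frac{710173}{3615802} = \frac{\frac{\left(-169\right)^{2}}{2} + 2 \left(-23\right) \left(-5 - 23\right) \left(-169\right) + \frac{\left(-169\right)^{2}}{2 \left(-23\right) \left(-5 - 23\right)}}{-1067673} + \frac{710173}{3615802} = \left(\frac{1}{2} \cdot 28561 + 2 \left(-23\right) \left(-28\right) \left(-169\right) + \frac{1}{2 \left(-23\right) \left(-28\right)} 28561\right) \left(- \frac{1}{1067673}\right) + 710173 \cdot \frac{1}{3615802} = \left(\frac{28561}{2} + 1288 \left(-169\right) + \frac{1}{1288} \cdot 28561\right) \left(- \frac{1}{1067673}\right) + \frac{710173}{3615802} = \left(\frac{28561}{2} - 217672 + \frac{1}{1288} \cdot 28561\right) \left(- \frac{1}{1067673}\right) + \frac{710173}{3615802} = \left(\frac{28561}{2} - 217672 + \frac{28561}{1288}\right) \left(- \frac{1}{1067673}\right) + \frac{710173}{3615802} = \left(- \frac{261939691}{1288}\right) \left(- \frac{1}{1067673}\right) + \frac{710173}{3615802} = \frac{261939691}{1375162824} + \frac{710173}{3615802} = \frac{961862783402867}{2486158244672424}$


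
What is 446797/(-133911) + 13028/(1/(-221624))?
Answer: -386643570439789/133911 ≈ -2.8873e+9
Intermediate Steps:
446797/(-133911) + 13028/(1/(-221624)) = 446797*(-1/133911) + 13028/(-1/221624) = -446797/133911 + 13028*(-221624) = -446797/133911 - 2887317472 = -386643570439789/133911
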